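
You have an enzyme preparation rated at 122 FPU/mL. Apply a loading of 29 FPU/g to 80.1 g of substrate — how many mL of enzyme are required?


V = dosage * m_sub / activity
V = 29 * 80.1 / 122
V = 19.0402 mL

19.0402 mL


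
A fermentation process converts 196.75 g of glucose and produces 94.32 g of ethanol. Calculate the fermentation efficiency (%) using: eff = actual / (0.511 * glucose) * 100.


Fermentation efficiency = (actual / (0.511 * glucose)) * 100
= (94.32 / (0.511 * 196.75)) * 100
= 93.8141%

93.8141%


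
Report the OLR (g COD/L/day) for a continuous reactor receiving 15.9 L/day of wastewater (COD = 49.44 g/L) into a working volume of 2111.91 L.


OLR = Q * S / V
= 15.9 * 49.44 / 2111.91
= 0.3722 g/L/day

0.3722 g/L/day


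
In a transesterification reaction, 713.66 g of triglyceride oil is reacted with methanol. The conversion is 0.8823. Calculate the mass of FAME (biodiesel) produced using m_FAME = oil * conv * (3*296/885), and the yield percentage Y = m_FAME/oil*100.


m_FAME = oil * conv * (3 * 296 / 885) = oil * conv * (888/885)
= 713.66 * 0.8823 * 888 / 885
= 631.7967 g
Y = m_FAME / oil * 100 = conv * (888/885) * 100
= 0.8823 * 888 / 885 * 100
= 88.53%

631.7967 g FAME; Y = 88.53%


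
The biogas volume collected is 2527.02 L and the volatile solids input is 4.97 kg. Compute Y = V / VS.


Y = V / VS
= 2527.02 / 4.97
= 508.4547 L/kg VS

508.4547 L/kg VS


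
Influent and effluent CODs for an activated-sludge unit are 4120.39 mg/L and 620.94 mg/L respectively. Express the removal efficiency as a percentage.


eta = (COD_in - COD_out) / COD_in * 100
= (4120.39 - 620.94) / 4120.39 * 100
= 84.9301%

84.9301%


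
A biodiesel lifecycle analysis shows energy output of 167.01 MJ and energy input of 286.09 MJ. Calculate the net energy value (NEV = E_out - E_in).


NEV = E_out - E_in
= 167.01 - 286.09
= -119.0800 MJ

-119.0800 MJ


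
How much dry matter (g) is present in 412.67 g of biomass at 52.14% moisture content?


Wd = Ww * (1 - MC/100)
= 412.67 * (1 - 52.14/100)
= 197.5039 g

197.5039 g


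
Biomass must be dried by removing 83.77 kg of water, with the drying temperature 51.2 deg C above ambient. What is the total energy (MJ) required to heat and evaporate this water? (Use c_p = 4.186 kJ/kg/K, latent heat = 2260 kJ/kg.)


E = m_water * (4.186 * dT + 2260) / 1000
= 83.77 * (4.186 * 51.2 + 2260) / 1000
= 207.2741 MJ

207.2741 MJ


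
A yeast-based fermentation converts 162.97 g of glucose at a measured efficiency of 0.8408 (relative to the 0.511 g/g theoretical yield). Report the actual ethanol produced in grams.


Actual ethanol: m = 0.511 * 162.97 * 0.8408
m = 70.0199 g

70.0199 g


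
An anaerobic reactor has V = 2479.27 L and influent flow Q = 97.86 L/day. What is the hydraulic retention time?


HRT = V / Q
= 2479.27 / 97.86
= 25.3349 days

25.3349 days


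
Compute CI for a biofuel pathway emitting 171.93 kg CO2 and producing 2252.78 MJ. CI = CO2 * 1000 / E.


CI = CO2 * 1000 / E
= 171.93 * 1000 / 2252.78
= 76.3190 g CO2/MJ

76.3190 g CO2/MJ


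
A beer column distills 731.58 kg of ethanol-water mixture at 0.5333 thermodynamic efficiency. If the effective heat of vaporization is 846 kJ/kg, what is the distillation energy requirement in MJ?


E = m * 846 / (eta * 1000)
= 731.58 * 846 / (0.5333 * 1000)
= 1160.5413 MJ

1160.5413 MJ


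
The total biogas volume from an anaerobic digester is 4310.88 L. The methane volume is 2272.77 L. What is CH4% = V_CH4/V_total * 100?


CH4% = V_CH4 / V_total * 100
= 2272.77 / 4310.88 * 100
= 52.7217%

52.7217%


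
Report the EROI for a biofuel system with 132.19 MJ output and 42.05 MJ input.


EROI = E_out / E_in
= 132.19 / 42.05
= 3.1436

3.1436


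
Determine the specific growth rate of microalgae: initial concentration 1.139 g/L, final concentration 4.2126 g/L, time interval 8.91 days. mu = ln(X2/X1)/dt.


mu = ln(X2/X1) / dt
= ln(4.2126/1.139) / 8.91
= 0.1468 per day

0.1468 per day


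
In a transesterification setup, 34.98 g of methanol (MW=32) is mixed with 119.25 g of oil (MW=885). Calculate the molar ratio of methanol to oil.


Molar ratio = n_MeOH / n_oil = (MeOH/32) / (oil/885) = (MeOH * 885) / (32 * oil)
= (34.98 * 885) / (32 * 119.25)
= 8.1125

8.1125


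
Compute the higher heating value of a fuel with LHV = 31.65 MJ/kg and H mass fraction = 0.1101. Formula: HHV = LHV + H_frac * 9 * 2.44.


HHV = LHV + H_frac * 9 * 2.44
= 31.65 + 0.1101 * 9 * 2.44
= 34.0678 MJ/kg

34.0678 MJ/kg


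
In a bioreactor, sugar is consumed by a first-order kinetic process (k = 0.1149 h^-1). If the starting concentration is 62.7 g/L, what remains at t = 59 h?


S = S0 * exp(-k * t)
S = 62.7 * exp(-0.1149 * 59)
S = 0.0713 g/L

0.0713 g/L


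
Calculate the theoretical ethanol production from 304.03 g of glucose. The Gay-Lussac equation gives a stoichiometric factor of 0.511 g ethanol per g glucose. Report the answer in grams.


Theoretical ethanol yield: m_EtOH = 0.511 * m_glucose
m_EtOH = 0.511 * 304.03 = 155.3593 g

155.3593 g


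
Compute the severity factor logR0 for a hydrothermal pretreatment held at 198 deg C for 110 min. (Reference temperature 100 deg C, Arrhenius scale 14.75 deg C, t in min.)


logR0 = log10(t * exp((T - 100) / 14.75))
= log10(110 * exp((198 - 100) / 14.75))
= 4.9269

4.9269


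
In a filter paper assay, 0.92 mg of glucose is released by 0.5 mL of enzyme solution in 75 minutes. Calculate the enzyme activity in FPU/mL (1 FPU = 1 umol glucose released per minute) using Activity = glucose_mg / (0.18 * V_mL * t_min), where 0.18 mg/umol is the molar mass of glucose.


Activity = glucose_mg / (0.18 mg/umol * V_mL * t_min)
= 0.92 / (0.18 * 0.5 * 75)
= 0.1363 FPU/mL

0.1363 FPU/mL


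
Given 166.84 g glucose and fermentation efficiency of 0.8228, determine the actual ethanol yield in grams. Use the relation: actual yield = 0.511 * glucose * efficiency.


Actual ethanol: m = 0.511 * 166.84 * 0.8228
m = 70.1480 g

70.1480 g


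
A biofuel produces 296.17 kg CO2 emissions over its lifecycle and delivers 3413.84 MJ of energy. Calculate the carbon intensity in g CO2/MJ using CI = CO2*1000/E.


CI = CO2 * 1000 / E
= 296.17 * 1000 / 3413.84
= 86.7557 g CO2/MJ

86.7557 g CO2/MJ


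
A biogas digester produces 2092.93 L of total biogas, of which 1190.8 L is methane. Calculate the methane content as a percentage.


CH4% = V_CH4 / V_total * 100
= 1190.8 / 2092.93 * 100
= 56.8963%

56.8963%


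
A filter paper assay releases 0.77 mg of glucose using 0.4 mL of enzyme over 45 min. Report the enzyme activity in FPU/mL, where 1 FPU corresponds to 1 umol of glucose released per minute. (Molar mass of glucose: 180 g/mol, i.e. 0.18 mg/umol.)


Activity = glucose_mg / (0.18 mg/umol * V_mL * t_min)
= 0.77 / (0.18 * 0.4 * 45)
= 0.2377 FPU/mL

0.2377 FPU/mL


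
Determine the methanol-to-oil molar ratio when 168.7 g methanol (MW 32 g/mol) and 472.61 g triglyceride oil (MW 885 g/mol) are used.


Molar ratio = n_MeOH / n_oil = (MeOH/32) / (oil/885) = (MeOH * 885) / (32 * oil)
= (168.7 * 885) / (32 * 472.61)
= 9.8720

9.8720


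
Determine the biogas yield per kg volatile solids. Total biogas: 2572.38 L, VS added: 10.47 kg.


Y = V / VS
= 2572.38 / 10.47
= 245.6905 L/kg VS

245.6905 L/kg VS


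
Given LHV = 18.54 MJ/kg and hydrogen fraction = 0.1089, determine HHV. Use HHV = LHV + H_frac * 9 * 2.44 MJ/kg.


HHV = LHV + H_frac * 9 * 2.44
= 18.54 + 0.1089 * 9 * 2.44
= 20.9314 MJ/kg

20.9314 MJ/kg


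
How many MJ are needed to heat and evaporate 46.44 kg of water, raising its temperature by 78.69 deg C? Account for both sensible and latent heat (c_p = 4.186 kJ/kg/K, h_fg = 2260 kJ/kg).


E = m_water * (4.186 * dT + 2260) / 1000
= 46.44 * (4.186 * 78.69 + 2260) / 1000
= 120.2516 MJ

120.2516 MJ


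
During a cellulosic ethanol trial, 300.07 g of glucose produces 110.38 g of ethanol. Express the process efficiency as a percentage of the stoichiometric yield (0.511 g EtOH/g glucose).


Fermentation efficiency = (actual / (0.511 * glucose)) * 100
= (110.38 / (0.511 * 300.07)) * 100
= 71.9858%

71.9858%


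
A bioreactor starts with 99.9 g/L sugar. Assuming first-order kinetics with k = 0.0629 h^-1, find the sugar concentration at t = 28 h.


S = S0 * exp(-k * t)
S = 99.9 * exp(-0.0629 * 28)
S = 17.1667 g/L

17.1667 g/L


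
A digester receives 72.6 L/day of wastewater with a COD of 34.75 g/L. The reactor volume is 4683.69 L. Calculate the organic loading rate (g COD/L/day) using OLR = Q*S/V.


OLR = Q * S / V
= 72.6 * 34.75 / 4683.69
= 0.5386 g/L/day

0.5386 g/L/day


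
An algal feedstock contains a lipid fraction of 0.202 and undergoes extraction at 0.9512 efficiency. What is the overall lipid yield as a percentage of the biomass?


Y = lipid_content * extraction_eff * 100
= 0.202 * 0.9512 * 100
= 19.2142%

19.2142%


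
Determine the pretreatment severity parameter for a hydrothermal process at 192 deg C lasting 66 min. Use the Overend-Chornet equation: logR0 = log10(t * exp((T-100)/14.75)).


logR0 = log10(t * exp((T - 100) / 14.75))
= log10(66 * exp((192 - 100) / 14.75))
= 4.5284

4.5284


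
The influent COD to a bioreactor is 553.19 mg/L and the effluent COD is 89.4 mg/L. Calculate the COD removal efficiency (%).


eta = (COD_in - COD_out) / COD_in * 100
= (553.19 - 89.4) / 553.19 * 100
= 83.8392%

83.8392%


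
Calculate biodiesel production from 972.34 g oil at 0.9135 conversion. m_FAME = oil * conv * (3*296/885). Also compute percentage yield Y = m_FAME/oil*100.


m_FAME = oil * conv * (3 * 296 / 885) = oil * conv * (888/885)
= 972.34 * 0.9135 * 888 / 885
= 891.2435 g
Y = m_FAME / oil * 100 = conv * (888/885) * 100
= 0.9135 * 888 / 885 * 100
= 91.66%

891.2435 g FAME; Y = 91.66%


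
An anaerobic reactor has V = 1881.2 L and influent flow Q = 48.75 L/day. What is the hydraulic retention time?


HRT = V / Q
= 1881.2 / 48.75
= 38.5887 days

38.5887 days


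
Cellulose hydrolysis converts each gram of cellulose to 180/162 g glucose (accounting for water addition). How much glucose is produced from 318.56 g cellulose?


glucose = cellulose * 180/162
= 318.56 * 180/162
= 353.9556 g

353.9556 g


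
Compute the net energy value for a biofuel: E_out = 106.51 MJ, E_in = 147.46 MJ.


NEV = E_out - E_in
= 106.51 - 147.46
= -40.9500 MJ

-40.9500 MJ


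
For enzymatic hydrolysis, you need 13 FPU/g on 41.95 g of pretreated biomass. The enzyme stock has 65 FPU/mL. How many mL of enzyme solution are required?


V = dosage * m_sub / activity
V = 13 * 41.95 / 65
V = 8.3900 mL

8.3900 mL


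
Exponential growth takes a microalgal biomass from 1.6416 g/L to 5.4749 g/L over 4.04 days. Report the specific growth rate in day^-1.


mu = ln(X2/X1) / dt
= ln(5.4749/1.6416) / 4.04
= 0.2981 per day

0.2981 per day


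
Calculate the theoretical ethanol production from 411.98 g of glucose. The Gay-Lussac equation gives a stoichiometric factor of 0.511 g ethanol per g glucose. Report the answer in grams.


Theoretical ethanol yield: m_EtOH = 0.511 * m_glucose
m_EtOH = 0.511 * 411.98 = 210.5218 g

210.5218 g


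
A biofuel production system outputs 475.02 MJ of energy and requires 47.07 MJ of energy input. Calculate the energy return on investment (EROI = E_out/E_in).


EROI = E_out / E_in
= 475.02 / 47.07
= 10.0918

10.0918


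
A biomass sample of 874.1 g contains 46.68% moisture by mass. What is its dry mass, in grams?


Wd = Ww * (1 - MC/100)
= 874.1 * (1 - 46.68/100)
= 466.0701 g

466.0701 g


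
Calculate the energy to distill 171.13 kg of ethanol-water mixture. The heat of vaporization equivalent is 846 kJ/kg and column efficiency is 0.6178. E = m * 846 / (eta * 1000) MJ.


E = m * 846 / (eta * 1000)
= 171.13 * 846 / (0.6178 * 1000)
= 234.3412 MJ

234.3412 MJ


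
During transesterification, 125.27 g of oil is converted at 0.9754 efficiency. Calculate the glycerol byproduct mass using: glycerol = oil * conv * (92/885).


glycerol = oil * conv * (92/885)
= 125.27 * 0.9754 * 92 / 885
= 12.7021 g

12.7021 g


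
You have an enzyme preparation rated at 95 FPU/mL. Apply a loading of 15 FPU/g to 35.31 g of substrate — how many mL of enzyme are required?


V = dosage * m_sub / activity
V = 15 * 35.31 / 95
V = 5.5753 mL

5.5753 mL


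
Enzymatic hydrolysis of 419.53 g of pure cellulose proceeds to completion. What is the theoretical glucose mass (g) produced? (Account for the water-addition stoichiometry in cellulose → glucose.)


glucose = cellulose * 180/162
= 419.53 * 180/162
= 466.1444 g

466.1444 g


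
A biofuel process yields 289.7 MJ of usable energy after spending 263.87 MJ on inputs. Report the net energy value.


NEV = E_out - E_in
= 289.7 - 263.87
= 25.8300 MJ

25.8300 MJ


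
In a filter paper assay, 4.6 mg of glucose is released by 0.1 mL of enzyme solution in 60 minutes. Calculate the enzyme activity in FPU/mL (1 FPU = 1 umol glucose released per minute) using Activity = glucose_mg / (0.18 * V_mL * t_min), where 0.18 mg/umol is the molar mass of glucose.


Activity = glucose_mg / (0.18 mg/umol * V_mL * t_min)
= 4.6 / (0.18 * 0.1 * 60)
= 4.2593 FPU/mL

4.2593 FPU/mL


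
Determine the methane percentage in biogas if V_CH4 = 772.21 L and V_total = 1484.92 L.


CH4% = V_CH4 / V_total * 100
= 772.21 / 1484.92 * 100
= 52.0035%

52.0035%


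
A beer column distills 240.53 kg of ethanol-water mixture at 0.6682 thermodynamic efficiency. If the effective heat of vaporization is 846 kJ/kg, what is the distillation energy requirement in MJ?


E = m * 846 / (eta * 1000)
= 240.53 * 846 / (0.6682 * 1000)
= 304.5321 MJ

304.5321 MJ


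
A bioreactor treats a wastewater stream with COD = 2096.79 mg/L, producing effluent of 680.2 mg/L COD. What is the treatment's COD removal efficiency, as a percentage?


eta = (COD_in - COD_out) / COD_in * 100
= (2096.79 - 680.2) / 2096.79 * 100
= 67.5599%

67.5599%


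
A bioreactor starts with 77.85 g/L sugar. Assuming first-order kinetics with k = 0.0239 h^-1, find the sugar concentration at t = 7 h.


S = S0 * exp(-k * t)
S = 77.85 * exp(-0.0239 * 7)
S = 65.8569 g/L

65.8569 g/L


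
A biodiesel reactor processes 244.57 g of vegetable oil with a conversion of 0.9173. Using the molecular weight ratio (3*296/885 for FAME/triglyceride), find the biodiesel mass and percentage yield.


m_FAME = oil * conv * (3 * 296 / 885) = oil * conv * (888/885)
= 244.57 * 0.9173 * 888 / 885
= 225.1045 g
Y = m_FAME / oil * 100 = conv * (888/885) * 100
= 0.9173 * 888 / 885 * 100
= 92.04%

225.1045 g FAME; Y = 92.04%


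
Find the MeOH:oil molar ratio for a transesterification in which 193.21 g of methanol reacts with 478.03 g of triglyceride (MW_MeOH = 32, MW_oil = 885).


Molar ratio = n_MeOH / n_oil = (MeOH/32) / (oil/885) = (MeOH * 885) / (32 * oil)
= (193.21 * 885) / (32 * 478.03)
= 11.1781

11.1781


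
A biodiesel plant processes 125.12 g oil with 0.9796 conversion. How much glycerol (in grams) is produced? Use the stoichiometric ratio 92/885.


glycerol = oil * conv * (92/885)
= 125.12 * 0.9796 * 92 / 885
= 12.7415 g

12.7415 g


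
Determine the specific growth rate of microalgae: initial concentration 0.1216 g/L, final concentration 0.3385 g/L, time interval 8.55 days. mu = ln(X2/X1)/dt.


mu = ln(X2/X1) / dt
= ln(0.3385/0.1216) / 8.55
= 0.1197 per day

0.1197 per day


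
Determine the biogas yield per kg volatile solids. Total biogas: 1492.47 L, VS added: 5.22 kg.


Y = V / VS
= 1492.47 / 5.22
= 285.9138 L/kg VS

285.9138 L/kg VS


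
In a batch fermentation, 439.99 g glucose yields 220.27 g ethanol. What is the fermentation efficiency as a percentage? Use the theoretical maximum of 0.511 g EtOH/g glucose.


Fermentation efficiency = (actual / (0.511 * glucose)) * 100
= (220.27 / (0.511 * 439.99)) * 100
= 97.9697%

97.9697%


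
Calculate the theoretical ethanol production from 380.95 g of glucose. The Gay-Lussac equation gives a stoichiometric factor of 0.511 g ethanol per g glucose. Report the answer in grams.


Theoretical ethanol yield: m_EtOH = 0.511 * m_glucose
m_EtOH = 0.511 * 380.95 = 194.6654 g

194.6654 g


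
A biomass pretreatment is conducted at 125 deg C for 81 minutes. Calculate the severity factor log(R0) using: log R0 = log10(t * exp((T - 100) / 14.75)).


logR0 = log10(t * exp((T - 100) / 14.75))
= log10(81 * exp((125 - 100) / 14.75))
= 2.6446

2.6446


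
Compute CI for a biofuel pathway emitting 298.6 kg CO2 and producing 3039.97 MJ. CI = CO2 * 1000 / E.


CI = CO2 * 1000 / E
= 298.6 * 1000 / 3039.97
= 98.2247 g CO2/MJ

98.2247 g CO2/MJ


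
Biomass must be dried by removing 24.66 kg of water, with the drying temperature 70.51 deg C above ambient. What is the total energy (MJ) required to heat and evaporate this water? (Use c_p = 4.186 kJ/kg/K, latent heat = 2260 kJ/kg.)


E = m_water * (4.186 * dT + 2260) / 1000
= 24.66 * (4.186 * 70.51 + 2260) / 1000
= 63.0101 MJ

63.0101 MJ


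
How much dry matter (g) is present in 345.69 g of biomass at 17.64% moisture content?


Wd = Ww * (1 - MC/100)
= 345.69 * (1 - 17.64/100)
= 284.7103 g

284.7103 g


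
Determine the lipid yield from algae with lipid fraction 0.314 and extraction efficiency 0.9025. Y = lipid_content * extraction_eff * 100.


Y = lipid_content * extraction_eff * 100
= 0.314 * 0.9025 * 100
= 28.3385%

28.3385%


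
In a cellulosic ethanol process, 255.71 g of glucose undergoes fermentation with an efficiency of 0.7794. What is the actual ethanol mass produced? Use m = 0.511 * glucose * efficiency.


Actual ethanol: m = 0.511 * 255.71 * 0.7794
m = 101.8425 g

101.8425 g


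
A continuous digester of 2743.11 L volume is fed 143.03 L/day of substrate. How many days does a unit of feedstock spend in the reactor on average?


HRT = V / Q
= 2743.11 / 143.03
= 19.1786 days

19.1786 days


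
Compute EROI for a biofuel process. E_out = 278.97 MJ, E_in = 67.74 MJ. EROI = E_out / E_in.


EROI = E_out / E_in
= 278.97 / 67.74
= 4.1182

4.1182


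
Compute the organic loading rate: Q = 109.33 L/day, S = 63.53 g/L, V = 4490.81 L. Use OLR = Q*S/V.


OLR = Q * S / V
= 109.33 * 63.53 / 4490.81
= 1.5467 g/L/day

1.5467 g/L/day


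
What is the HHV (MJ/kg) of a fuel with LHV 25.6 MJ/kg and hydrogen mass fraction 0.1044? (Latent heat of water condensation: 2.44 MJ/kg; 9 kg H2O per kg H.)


HHV = LHV + H_frac * 9 * 2.44
= 25.6 + 0.1044 * 9 * 2.44
= 27.8926 MJ/kg

27.8926 MJ/kg


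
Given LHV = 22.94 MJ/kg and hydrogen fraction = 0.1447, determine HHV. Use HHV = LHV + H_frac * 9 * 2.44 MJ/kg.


HHV = LHV + H_frac * 9 * 2.44
= 22.94 + 0.1447 * 9 * 2.44
= 26.1176 MJ/kg

26.1176 MJ/kg


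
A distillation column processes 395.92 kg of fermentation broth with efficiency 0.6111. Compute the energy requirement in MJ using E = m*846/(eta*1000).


E = m * 846 / (eta * 1000)
= 395.92 * 846 / (0.6111 * 1000)
= 548.1072 MJ

548.1072 MJ


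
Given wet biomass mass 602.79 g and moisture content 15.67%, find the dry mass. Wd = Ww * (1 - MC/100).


Wd = Ww * (1 - MC/100)
= 602.79 * (1 - 15.67/100)
= 508.3328 g

508.3328 g


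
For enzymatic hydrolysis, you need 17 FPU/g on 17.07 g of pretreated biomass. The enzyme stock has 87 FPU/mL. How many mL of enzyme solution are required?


V = dosage * m_sub / activity
V = 17 * 17.07 / 87
V = 3.3355 mL

3.3355 mL


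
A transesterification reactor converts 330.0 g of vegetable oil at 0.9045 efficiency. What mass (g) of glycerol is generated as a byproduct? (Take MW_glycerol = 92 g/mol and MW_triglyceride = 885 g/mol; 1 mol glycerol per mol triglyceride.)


glycerol = oil * conv * (92/885)
= 330.0 * 0.9045 * 92 / 885
= 31.0289 g

31.0289 g


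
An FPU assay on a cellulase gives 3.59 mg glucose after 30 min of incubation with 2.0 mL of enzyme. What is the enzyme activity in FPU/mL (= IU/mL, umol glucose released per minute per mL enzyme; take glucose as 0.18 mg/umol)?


Activity = glucose_mg / (0.18 mg/umol * V_mL * t_min)
= 3.59 / (0.18 * 2.0 * 30)
= 0.3324 FPU/mL

0.3324 FPU/mL


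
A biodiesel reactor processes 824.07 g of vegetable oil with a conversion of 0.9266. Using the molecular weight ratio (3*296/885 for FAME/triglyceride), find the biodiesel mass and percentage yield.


m_FAME = oil * conv * (3 * 296 / 885) = oil * conv * (888/885)
= 824.07 * 0.9266 * 888 / 885
= 766.1717 g
Y = m_FAME / oil * 100 = conv * (888/885) * 100
= 0.9266 * 888 / 885 * 100
= 92.97%

766.1717 g FAME; Y = 92.97%


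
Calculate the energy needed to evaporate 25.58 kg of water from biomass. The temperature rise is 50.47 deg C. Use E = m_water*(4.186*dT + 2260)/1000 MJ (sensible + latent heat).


E = m_water * (4.186 * dT + 2260) / 1000
= 25.58 * (4.186 * 50.47 + 2260) / 1000
= 63.2150 MJ

63.2150 MJ


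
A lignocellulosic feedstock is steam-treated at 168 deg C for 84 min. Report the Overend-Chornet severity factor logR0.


logR0 = log10(t * exp((T - 100) / 14.75))
= log10(84 * exp((168 - 100) / 14.75))
= 3.9265

3.9265


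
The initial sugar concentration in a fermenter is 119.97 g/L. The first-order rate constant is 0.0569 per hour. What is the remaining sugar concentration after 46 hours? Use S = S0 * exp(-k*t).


S = S0 * exp(-k * t)
S = 119.97 * exp(-0.0569 * 46)
S = 8.7569 g/L

8.7569 g/L


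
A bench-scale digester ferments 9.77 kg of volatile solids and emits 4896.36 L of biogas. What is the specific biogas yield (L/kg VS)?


Y = V / VS
= 4896.36 / 9.77
= 501.1627 L/kg VS

501.1627 L/kg VS


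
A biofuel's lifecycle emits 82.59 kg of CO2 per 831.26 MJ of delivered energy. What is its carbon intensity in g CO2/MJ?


CI = CO2 * 1000 / E
= 82.59 * 1000 / 831.26
= 99.3552 g CO2/MJ

99.3552 g CO2/MJ


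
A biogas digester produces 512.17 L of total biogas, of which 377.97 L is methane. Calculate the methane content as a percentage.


CH4% = V_CH4 / V_total * 100
= 377.97 / 512.17 * 100
= 73.7978%

73.7978%


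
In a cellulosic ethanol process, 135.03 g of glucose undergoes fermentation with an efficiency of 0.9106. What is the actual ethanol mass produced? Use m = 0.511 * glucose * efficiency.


Actual ethanol: m = 0.511 * 135.03 * 0.9106
m = 62.8317 g

62.8317 g


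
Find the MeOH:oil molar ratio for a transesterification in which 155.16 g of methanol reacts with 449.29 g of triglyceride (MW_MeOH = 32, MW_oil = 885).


Molar ratio = n_MeOH / n_oil = (MeOH/32) / (oil/885) = (MeOH * 885) / (32 * oil)
= (155.16 * 885) / (32 * 449.29)
= 9.5509

9.5509


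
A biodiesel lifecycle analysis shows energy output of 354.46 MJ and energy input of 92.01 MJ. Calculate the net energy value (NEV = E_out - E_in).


NEV = E_out - E_in
= 354.46 - 92.01
= 262.4500 MJ

262.4500 MJ


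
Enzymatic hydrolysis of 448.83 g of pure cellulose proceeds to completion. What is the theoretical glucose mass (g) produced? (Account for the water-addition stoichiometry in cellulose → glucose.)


glucose = cellulose * 180/162
= 448.83 * 180/162
= 498.7000 g

498.7000 g


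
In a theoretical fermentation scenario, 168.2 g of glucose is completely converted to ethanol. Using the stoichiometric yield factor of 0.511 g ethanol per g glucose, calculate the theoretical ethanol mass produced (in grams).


Theoretical ethanol yield: m_EtOH = 0.511 * m_glucose
m_EtOH = 0.511 * 168.2 = 85.9502 g

85.9502 g


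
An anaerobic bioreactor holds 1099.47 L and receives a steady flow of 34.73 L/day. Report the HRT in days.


HRT = V / Q
= 1099.47 / 34.73
= 31.6576 days

31.6576 days


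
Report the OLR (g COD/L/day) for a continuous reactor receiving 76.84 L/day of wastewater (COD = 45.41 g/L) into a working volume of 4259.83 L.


OLR = Q * S / V
= 76.84 * 45.41 / 4259.83
= 0.8191 g/L/day

0.8191 g/L/day


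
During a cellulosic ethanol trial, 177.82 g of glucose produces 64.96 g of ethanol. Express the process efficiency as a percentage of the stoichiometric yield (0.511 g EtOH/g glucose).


Fermentation efficiency = (actual / (0.511 * glucose)) * 100
= (64.96 / (0.511 * 177.82)) * 100
= 71.4899%

71.4899%


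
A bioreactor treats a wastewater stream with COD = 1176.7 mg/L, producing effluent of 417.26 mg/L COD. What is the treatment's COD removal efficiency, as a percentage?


eta = (COD_in - COD_out) / COD_in * 100
= (1176.7 - 417.26) / 1176.7 * 100
= 64.5398%

64.5398%


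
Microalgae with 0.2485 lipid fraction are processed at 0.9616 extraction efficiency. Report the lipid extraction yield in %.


Y = lipid_content * extraction_eff * 100
= 0.2485 * 0.9616 * 100
= 23.8958%

23.8958%


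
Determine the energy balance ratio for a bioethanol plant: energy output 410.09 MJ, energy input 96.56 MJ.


EROI = E_out / E_in
= 410.09 / 96.56
= 4.2470

4.2470


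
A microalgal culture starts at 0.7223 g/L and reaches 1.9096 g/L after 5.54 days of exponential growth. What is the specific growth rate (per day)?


mu = ln(X2/X1) / dt
= ln(1.9096/0.7223) / 5.54
= 0.1755 per day

0.1755 per day


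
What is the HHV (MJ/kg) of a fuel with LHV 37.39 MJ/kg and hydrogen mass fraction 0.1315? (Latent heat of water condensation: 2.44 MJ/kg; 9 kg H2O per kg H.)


HHV = LHV + H_frac * 9 * 2.44
= 37.39 + 0.1315 * 9 * 2.44
= 40.2777 MJ/kg

40.2777 MJ/kg


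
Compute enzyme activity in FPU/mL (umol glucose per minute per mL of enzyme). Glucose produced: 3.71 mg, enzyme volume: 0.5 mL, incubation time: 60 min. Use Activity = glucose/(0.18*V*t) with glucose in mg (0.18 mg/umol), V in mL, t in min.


Activity = glucose_mg / (0.18 mg/umol * V_mL * t_min)
= 3.71 / (0.18 * 0.5 * 60)
= 0.6870 FPU/mL

0.6870 FPU/mL


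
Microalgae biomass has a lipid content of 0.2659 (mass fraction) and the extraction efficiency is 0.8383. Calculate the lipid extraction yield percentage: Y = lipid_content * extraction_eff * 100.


Y = lipid_content * extraction_eff * 100
= 0.2659 * 0.8383 * 100
= 22.2904%

22.2904%


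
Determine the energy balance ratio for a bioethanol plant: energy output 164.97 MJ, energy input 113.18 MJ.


EROI = E_out / E_in
= 164.97 / 113.18
= 1.4576

1.4576


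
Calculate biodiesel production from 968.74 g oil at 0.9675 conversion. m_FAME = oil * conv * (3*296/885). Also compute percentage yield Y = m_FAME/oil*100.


m_FAME = oil * conv * (3 * 296 / 885) = oil * conv * (888/885)
= 968.74 * 0.9675 * 888 / 885
= 940.4331 g
Y = m_FAME / oil * 100 = conv * (888/885) * 100
= 0.9675 * 888 / 885 * 100
= 97.08%

940.4331 g FAME; Y = 97.08%


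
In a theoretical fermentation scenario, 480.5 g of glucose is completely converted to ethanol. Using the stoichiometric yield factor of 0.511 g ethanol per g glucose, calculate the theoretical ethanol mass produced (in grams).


Theoretical ethanol yield: m_EtOH = 0.511 * m_glucose
m_EtOH = 0.511 * 480.5 = 245.5355 g

245.5355 g


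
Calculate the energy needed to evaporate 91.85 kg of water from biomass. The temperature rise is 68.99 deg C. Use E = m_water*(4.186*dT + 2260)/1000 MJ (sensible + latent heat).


E = m_water * (4.186 * dT + 2260) / 1000
= 91.85 * (4.186 * 68.99 + 2260) / 1000
= 234.1066 MJ

234.1066 MJ


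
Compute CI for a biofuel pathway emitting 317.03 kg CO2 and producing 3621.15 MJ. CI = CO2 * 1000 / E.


CI = CO2 * 1000 / E
= 317.03 * 1000 / 3621.15
= 87.5495 g CO2/MJ

87.5495 g CO2/MJ


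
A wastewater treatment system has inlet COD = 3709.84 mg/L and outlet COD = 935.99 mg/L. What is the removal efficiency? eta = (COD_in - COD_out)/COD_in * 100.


eta = (COD_in - COD_out) / COD_in * 100
= (3709.84 - 935.99) / 3709.84 * 100
= 74.7701%

74.7701%


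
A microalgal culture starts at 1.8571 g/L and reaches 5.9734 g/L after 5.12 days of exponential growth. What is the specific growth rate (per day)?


mu = ln(X2/X1) / dt
= ln(5.9734/1.8571) / 5.12
= 0.2282 per day

0.2282 per day


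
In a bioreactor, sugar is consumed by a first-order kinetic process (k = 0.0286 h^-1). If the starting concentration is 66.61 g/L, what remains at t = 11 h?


S = S0 * exp(-k * t)
S = 66.61 * exp(-0.0286 * 11)
S = 48.6307 g/L

48.6307 g/L


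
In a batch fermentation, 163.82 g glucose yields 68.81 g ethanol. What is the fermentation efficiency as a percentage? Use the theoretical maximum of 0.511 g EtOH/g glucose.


Fermentation efficiency = (actual / (0.511 * glucose)) * 100
= (68.81 / (0.511 * 163.82)) * 100
= 82.1985%

82.1985%


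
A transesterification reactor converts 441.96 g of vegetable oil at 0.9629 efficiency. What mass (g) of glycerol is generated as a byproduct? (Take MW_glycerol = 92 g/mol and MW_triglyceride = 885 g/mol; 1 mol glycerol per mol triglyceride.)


glycerol = oil * conv * (92/885)
= 441.96 * 0.9629 * 92 / 885
= 44.2393 g

44.2393 g


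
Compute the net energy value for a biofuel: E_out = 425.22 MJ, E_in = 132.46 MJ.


NEV = E_out - E_in
= 425.22 - 132.46
= 292.7600 MJ

292.7600 MJ


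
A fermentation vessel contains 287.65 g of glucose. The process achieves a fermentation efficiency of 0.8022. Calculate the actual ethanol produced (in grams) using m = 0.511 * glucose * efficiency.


Actual ethanol: m = 0.511 * 287.65 * 0.8022
m = 117.9147 g

117.9147 g


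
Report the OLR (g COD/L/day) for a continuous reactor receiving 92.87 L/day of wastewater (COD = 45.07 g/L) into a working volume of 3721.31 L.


OLR = Q * S / V
= 92.87 * 45.07 / 3721.31
= 1.1248 g/L/day

1.1248 g/L/day


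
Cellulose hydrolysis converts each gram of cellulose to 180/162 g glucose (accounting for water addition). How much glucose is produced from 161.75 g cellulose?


glucose = cellulose * 180/162
= 161.75 * 180/162
= 179.7222 g

179.7222 g


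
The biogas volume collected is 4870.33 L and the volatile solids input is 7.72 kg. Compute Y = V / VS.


Y = V / VS
= 4870.33 / 7.72
= 630.8718 L/kg VS

630.8718 L/kg VS


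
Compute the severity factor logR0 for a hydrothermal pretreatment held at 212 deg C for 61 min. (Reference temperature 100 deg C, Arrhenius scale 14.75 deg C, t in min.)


logR0 = log10(t * exp((T - 100) / 14.75))
= log10(61 * exp((212 - 100) / 14.75))
= 5.0830

5.0830


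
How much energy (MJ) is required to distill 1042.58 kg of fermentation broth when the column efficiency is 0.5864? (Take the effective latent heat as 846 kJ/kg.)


E = m * 846 / (eta * 1000)
= 1042.58 * 846 / (0.5864 * 1000)
= 1504.1314 MJ

1504.1314 MJ


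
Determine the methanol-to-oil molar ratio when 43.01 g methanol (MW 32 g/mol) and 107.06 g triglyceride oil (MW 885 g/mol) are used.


Molar ratio = n_MeOH / n_oil = (MeOH/32) / (oil/885) = (MeOH * 885) / (32 * oil)
= (43.01 * 885) / (32 * 107.06)
= 11.1105

11.1105


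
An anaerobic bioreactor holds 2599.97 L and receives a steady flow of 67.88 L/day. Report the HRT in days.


HRT = V / Q
= 2599.97 / 67.88
= 38.3024 days

38.3024 days


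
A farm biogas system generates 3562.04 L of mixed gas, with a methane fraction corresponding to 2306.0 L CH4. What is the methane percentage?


CH4% = V_CH4 / V_total * 100
= 2306.0 / 3562.04 * 100
= 64.7382%

64.7382%


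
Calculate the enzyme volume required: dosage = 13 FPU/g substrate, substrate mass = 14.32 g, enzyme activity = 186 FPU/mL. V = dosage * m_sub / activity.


V = dosage * m_sub / activity
V = 13 * 14.32 / 186
V = 1.0009 mL

1.0009 mL


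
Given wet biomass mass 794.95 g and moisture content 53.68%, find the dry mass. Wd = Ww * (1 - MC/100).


Wd = Ww * (1 - MC/100)
= 794.95 * (1 - 53.68/100)
= 368.2208 g

368.2208 g


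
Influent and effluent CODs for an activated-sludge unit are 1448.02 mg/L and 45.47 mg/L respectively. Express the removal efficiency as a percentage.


eta = (COD_in - COD_out) / COD_in * 100
= (1448.02 - 45.47) / 1448.02 * 100
= 96.8599%

96.8599%


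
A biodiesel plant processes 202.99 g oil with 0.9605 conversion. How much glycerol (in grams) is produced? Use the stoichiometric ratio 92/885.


glycerol = oil * conv * (92/885)
= 202.99 * 0.9605 * 92 / 885
= 20.2683 g

20.2683 g


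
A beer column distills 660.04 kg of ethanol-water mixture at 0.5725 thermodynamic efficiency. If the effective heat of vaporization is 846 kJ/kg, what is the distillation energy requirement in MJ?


E = m * 846 / (eta * 1000)
= 660.04 * 846 / (0.5725 * 1000)
= 975.3604 MJ

975.3604 MJ


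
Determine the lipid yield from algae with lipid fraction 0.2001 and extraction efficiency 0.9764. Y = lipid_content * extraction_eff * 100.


Y = lipid_content * extraction_eff * 100
= 0.2001 * 0.9764 * 100
= 19.5378%

19.5378%


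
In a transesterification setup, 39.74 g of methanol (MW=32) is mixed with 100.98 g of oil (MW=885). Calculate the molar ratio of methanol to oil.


Molar ratio = n_MeOH / n_oil = (MeOH/32) / (oil/885) = (MeOH * 885) / (32 * oil)
= (39.74 * 885) / (32 * 100.98)
= 10.8839

10.8839


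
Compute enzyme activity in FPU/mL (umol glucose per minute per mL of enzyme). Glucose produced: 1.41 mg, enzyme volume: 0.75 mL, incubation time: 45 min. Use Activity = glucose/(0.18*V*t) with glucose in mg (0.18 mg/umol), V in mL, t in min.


Activity = glucose_mg / (0.18 mg/umol * V_mL * t_min)
= 1.41 / (0.18 * 0.75 * 45)
= 0.2321 FPU/mL

0.2321 FPU/mL


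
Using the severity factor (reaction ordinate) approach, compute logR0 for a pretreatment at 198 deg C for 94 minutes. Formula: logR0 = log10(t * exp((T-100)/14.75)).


logR0 = log10(t * exp((T - 100) / 14.75))
= log10(94 * exp((198 - 100) / 14.75))
= 4.8586

4.8586


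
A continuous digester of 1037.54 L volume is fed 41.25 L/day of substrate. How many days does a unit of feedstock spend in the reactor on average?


HRT = V / Q
= 1037.54 / 41.25
= 25.1525 days

25.1525 days


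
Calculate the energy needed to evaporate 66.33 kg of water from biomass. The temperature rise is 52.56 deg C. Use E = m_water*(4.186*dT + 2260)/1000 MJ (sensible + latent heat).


E = m_water * (4.186 * dT + 2260) / 1000
= 66.33 * (4.186 * 52.56 + 2260) / 1000
= 164.4995 MJ

164.4995 MJ


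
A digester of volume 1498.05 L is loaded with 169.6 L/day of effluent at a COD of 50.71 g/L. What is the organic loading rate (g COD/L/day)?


OLR = Q * S / V
= 169.6 * 50.71 / 1498.05
= 5.7411 g/L/day

5.7411 g/L/day


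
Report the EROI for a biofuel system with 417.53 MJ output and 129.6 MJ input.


EROI = E_out / E_in
= 417.53 / 129.6
= 3.2217

3.2217


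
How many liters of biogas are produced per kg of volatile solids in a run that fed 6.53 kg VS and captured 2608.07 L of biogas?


Y = V / VS
= 2608.07 / 6.53
= 399.3982 L/kg VS

399.3982 L/kg VS


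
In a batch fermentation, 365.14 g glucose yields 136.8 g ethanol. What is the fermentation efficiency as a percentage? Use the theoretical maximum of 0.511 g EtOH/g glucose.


Fermentation efficiency = (actual / (0.511 * glucose)) * 100
= (136.8 / (0.511 * 365.14)) * 100
= 73.3172%

73.3172%


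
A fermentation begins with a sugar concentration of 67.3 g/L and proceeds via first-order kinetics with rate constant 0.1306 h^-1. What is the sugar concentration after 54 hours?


S = S0 * exp(-k * t)
S = 67.3 * exp(-0.1306 * 54)
S = 0.0582 g/L

0.0582 g/L


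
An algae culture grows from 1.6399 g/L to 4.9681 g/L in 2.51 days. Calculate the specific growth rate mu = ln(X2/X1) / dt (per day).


mu = ln(X2/X1) / dt
= ln(4.9681/1.6399) / 2.51
= 0.4416 per day

0.4416 per day


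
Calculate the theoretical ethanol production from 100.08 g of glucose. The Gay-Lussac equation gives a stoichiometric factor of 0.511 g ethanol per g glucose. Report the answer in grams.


Theoretical ethanol yield: m_EtOH = 0.511 * m_glucose
m_EtOH = 0.511 * 100.08 = 51.1409 g

51.1409 g


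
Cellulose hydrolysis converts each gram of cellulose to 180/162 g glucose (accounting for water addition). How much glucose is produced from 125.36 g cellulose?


glucose = cellulose * 180/162
= 125.36 * 180/162
= 139.2889 g

139.2889 g


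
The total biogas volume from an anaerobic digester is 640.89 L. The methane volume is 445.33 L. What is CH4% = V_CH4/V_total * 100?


CH4% = V_CH4 / V_total * 100
= 445.33 / 640.89 * 100
= 69.4862%

69.4862%


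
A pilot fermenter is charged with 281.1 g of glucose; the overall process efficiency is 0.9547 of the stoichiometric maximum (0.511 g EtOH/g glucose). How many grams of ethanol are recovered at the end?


Actual ethanol: m = 0.511 * 281.1 * 0.9547
m = 137.1351 g

137.1351 g


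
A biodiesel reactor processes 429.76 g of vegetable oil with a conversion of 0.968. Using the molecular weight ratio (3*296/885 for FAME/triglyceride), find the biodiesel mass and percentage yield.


m_FAME = oil * conv * (3 * 296 / 885) = oil * conv * (888/885)
= 429.76 * 0.968 * 888 / 885
= 417.4179 g
Y = m_FAME / oil * 100 = conv * (888/885) * 100
= 0.968 * 888 / 885 * 100
= 97.13%

417.4179 g FAME; Y = 97.13%


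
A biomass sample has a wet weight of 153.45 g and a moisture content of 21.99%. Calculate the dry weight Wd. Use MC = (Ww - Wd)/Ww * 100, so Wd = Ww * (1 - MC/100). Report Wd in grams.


Wd = Ww * (1 - MC/100)
= 153.45 * (1 - 21.99/100)
= 119.7063 g

119.7063 g


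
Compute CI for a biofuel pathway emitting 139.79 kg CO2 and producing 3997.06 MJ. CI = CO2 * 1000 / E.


CI = CO2 * 1000 / E
= 139.79 * 1000 / 3997.06
= 34.9732 g CO2/MJ

34.9732 g CO2/MJ


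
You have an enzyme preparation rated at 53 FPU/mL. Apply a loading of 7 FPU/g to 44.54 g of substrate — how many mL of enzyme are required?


V = dosage * m_sub / activity
V = 7 * 44.54 / 53
V = 5.8826 mL

5.8826 mL


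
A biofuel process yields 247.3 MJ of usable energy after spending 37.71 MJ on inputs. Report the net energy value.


NEV = E_out - E_in
= 247.3 - 37.71
= 209.5900 MJ

209.5900 MJ


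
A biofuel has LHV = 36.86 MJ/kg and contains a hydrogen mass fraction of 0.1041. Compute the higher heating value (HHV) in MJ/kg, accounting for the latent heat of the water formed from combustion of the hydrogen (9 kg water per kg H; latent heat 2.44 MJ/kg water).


HHV = LHV + H_frac * 9 * 2.44
= 36.86 + 0.1041 * 9 * 2.44
= 39.1460 MJ/kg

39.1460 MJ/kg


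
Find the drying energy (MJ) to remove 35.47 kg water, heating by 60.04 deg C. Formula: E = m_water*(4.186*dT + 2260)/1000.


E = m_water * (4.186 * dT + 2260) / 1000
= 35.47 * (4.186 * 60.04 + 2260) / 1000
= 89.0768 MJ

89.0768 MJ


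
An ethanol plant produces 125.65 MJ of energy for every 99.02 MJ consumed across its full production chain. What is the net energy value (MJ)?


NEV = E_out - E_in
= 125.65 - 99.02
= 26.6300 MJ

26.6300 MJ


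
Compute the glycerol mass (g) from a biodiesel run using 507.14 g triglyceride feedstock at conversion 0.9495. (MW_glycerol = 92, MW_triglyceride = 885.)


glycerol = oil * conv * (92/885)
= 507.14 * 0.9495 * 92 / 885
= 50.0573 g

50.0573 g


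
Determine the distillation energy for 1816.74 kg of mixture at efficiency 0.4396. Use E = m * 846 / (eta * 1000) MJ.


E = m * 846 / (eta * 1000)
= 1816.74 * 846 / (0.4396 * 1000)
= 3496.2740 MJ

3496.2740 MJ


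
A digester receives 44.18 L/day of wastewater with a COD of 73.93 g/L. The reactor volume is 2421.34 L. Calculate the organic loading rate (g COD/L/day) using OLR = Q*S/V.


OLR = Q * S / V
= 44.18 * 73.93 / 2421.34
= 1.3489 g/L/day

1.3489 g/L/day


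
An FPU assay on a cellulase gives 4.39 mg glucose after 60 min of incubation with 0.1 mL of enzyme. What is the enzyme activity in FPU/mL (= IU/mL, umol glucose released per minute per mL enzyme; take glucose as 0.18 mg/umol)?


Activity = glucose_mg / (0.18 mg/umol * V_mL * t_min)
= 4.39 / (0.18 * 0.1 * 60)
= 4.0648 FPU/mL

4.0648 FPU/mL


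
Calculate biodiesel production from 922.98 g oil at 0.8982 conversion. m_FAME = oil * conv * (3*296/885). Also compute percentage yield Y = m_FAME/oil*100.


m_FAME = oil * conv * (3 * 296 / 885) = oil * conv * (888/885)
= 922.98 * 0.8982 * 888 / 885
= 831.8309 g
Y = m_FAME / oil * 100 = conv * (888/885) * 100
= 0.8982 * 888 / 885 * 100
= 90.12%

831.8309 g FAME; Y = 90.12%
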